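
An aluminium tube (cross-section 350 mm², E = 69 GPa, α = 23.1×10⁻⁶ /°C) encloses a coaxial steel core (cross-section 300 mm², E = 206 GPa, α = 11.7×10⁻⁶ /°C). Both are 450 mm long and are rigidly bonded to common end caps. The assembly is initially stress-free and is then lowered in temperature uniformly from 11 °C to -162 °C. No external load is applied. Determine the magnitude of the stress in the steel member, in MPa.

σ ≈ 114 MPa (compressive)

The aluminium has the larger α, so on cooling it would change length more than the steel if both were free. The rigid plates force a common final length, so the aluminium is put into tension and the steel into compression, with equal and opposite forces P (no external load).
Setting the final lengths equal and cancelling L: (α₁ − α₂)ΔT = P/(A₁E₁) + P/(A₂E₂).
|α₁ − α₂|·ΔT = 11.4×10⁻⁶ × 173 = 0.001972.
1/(A₁E₁) + 1/(A₂E₂) = 1/(350×69×10³) + 1/(300×206×10³) = 5.759×10⁻⁸ N⁻¹.
So P = 0.001972 / 5.759×10⁻⁸ = 34.25 kN.
σ_{steel} = P/A₂ = 34250/300 = 114.2 MPa, compressive.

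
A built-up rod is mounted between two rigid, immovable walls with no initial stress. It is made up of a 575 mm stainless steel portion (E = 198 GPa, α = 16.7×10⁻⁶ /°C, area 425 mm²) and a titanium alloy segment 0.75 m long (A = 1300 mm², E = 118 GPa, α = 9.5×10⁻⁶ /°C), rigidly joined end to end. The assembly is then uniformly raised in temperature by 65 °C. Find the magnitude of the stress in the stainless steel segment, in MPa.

σ ≈ 218 MPa (compressive)

Free thermal expansion of the whole bar: Σ αᵢΔT Lᵢ = 16.7×10⁻⁶×65×575 + 9.5×10⁻⁶×65×750 = 1.087 mm.
The walls prevent any net length change, so an axial force P (same in every segment) develops. Compatibility: P · Σ Lᵢ/(AᵢEᵢ) = δ_free.
Σ Lᵢ/(AᵢEᵢ) = 575/(425×198×10³) + 750/(1300×118×10³) = 1.172×10⁻⁵ mm/N.
Hence P = δ_free / Σ(L/AE) = 1.087/1.172×10⁻⁵ = 92.75 kN (compressive).
σ_{stainless steel} = P / A = 92750 / 425 = 218.2 MPa.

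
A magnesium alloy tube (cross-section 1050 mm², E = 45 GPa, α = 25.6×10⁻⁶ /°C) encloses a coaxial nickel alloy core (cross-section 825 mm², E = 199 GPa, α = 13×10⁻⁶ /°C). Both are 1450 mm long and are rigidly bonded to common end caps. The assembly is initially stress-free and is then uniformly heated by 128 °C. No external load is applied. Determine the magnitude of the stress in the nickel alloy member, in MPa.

Both members must finish at the same length. With the larger α, the magnesium alloy tends to over-expand; the plates restrain it, putting the magnesium alloy in compression and the nickel alloy in tension. With no external load the two internal forces are equal and opposite, magnitude P.
Setting the final lengths equal and cancelling L: (α₁ − α₂)ΔT = P/(A₁E₁) + P/(A₂E₂).
|α₁ − α₂|·ΔT = 12.6×10⁻⁶ × 128 = 0.001613.
1/(A₁E₁) + 1/(A₂E₂) = 1/(1050×45×10³) + 1/(825×199×10³) = 2.726×10⁻⁸ N⁻¹.
P = 0.001613 / 2.726×10⁻⁸ = 59170 N = 59.17 kN.
σ_{nickel alloy} = P/A₂ = 59170/825 = 71.73 MPa, tensile.

σ ≈ 71.7 MPa (tensile)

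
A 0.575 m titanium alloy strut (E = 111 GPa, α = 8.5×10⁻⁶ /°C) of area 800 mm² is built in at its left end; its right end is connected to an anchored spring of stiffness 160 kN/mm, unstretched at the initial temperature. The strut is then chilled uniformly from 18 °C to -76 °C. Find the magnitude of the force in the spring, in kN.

P ≈ 36.1 kN

If the spring were absent the strut would shorten by αΔT L = 8.5×10⁻⁶ × 94 × 575 = 0.4594 mm.
With a force P in the spring, the elastic change of the strut is PL/(AE) and that of the spring is P/k; compatibility requires their sum to equal δ_free.
P [ L/(AE) + 1/k ] = δ_free → P [ 575/(800×111×10³) + 1/(160×10³) ] = 0.4594.
P = 0.4594 / 1.273×10⁻⁵ = 36100 N.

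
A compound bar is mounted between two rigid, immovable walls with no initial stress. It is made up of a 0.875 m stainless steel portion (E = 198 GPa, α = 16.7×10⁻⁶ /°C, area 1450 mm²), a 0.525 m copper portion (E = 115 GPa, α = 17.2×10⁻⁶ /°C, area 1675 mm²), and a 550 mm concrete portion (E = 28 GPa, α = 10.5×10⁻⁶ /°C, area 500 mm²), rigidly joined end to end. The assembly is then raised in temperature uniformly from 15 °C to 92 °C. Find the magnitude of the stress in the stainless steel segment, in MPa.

With the walls removed the bar would change length by δ_free = Σ αᵢΔT Lᵢ = 16.7×10⁻⁶×77×875 + 17.2×10⁻⁶×77×525 + 10.5×10⁻⁶×77×550 = 2.265 mm.
The rigid supports impose zero overall length change; the single axial force P common to all segments must satisfy P Σ Lᵢ/(AᵢEᵢ) = δ_free.
Σ Lᵢ/(AᵢEᵢ) = 875/(1450×198×10³) + 525/(1675×115×10³) + 550/(500×28×10³) = 4.506×10⁻⁵ mm/N.
P = 2.265 / 4.506×10⁻⁵ = 50270 N = 50.27 kN, compressive.
σ_{stainless steel} = P / A = 50270 / 1450 = 34.67 MPa.

σ ≈ 34.7 MPa (compressive)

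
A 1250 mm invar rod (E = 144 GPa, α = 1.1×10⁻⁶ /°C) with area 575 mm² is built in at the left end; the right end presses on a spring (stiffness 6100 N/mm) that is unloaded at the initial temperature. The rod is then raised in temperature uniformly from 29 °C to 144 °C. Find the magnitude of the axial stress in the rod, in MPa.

σ ≈ 1.54 MPa (compressive)

Free thermal expansion: δ_free = αΔT L = 1.1×10⁻⁶ × 115 × 1250 = 0.1581 mm.
With a force P in the spring, the elastic change of the rod is PL/(AE) and that of the spring is P/k; compatibility requires their sum to equal δ_free.
So P = δ_free / [L/(AE) + 1/k] = 0.1581 / [ 1250/(575×144×10³) + 1/(6100) ].
P = 0.1581 / 0.000179 = 883.2 N.
σ = P/A = 883.2/575 = 1.536 MPa.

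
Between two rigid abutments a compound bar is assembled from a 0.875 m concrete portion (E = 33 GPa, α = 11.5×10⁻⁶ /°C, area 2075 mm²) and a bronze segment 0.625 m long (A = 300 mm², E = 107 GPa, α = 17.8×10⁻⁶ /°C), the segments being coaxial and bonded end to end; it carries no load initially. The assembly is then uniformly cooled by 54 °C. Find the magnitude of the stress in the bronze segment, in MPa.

σ ≈ 118 MPa (tensile)

If the supports were absent, the total length change would be Σ αᵢΔT Lᵢ = 11.5×10⁻⁶×54×875 + 17.8×10⁻⁶×54×625 = 1.144 mm.
The rigid supports impose zero overall length change; the single axial force P common to all segments must satisfy P Σ Lᵢ/(AᵢEᵢ) = δ_free.
Σ Lᵢ/(AᵢEᵢ) = 875/(2075×33×10³) + 625/(300×107×10³) = 3.225×10⁻⁵ mm/N.
So P = 1.144 / 3.225×10⁻⁵ = 35.48 kN, tensile.
σ_{bronze} = P / A = 35480 / 300 = 118.3 MPa.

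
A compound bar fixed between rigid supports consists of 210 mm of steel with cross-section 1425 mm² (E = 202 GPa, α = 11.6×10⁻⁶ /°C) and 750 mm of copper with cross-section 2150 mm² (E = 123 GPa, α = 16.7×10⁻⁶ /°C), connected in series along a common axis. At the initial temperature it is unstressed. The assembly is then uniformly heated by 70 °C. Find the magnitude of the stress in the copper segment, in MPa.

σ ≈ 137 MPa (compressive)

With the walls removed the bar would change length by δ_free = Σ αᵢΔT Lᵢ = 11.6×10⁻⁶×70×210 + 16.7×10⁻⁶×70×750 = 1.047 mm.
Since the ends are fixed, an axial force P builds up, equal in every segment, with P · Σ Lᵢ/(AᵢEᵢ) = δ_free.
The series flexibility is Σ Lᵢ/(AᵢEᵢ) = 210/(1425×202×10³) + 750/(2150×123×10³) = 3.566×10⁻⁶ mm/N.
P = 1.047 / 3.566×10⁻⁶ = 293700 N = 293.7 kN, compressive.
σ_{copper} = P / A = 293700 / 2150 = 136.6 MPa.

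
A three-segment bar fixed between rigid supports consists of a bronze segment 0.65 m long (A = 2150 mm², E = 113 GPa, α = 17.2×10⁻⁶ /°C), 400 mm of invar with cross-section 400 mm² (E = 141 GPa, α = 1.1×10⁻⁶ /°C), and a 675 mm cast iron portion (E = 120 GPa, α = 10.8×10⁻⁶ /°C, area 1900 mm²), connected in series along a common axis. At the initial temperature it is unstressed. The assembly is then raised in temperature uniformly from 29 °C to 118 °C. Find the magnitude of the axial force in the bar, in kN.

Free thermal expansion of the whole bar: Σ αᵢΔT Lᵢ = 17.2×10⁻⁶×89×650 + 1.1×10⁻⁶×89×400 + 10.8×10⁻⁶×89×675 = 1.683 mm.
The rigid supports impose zero overall length change; the single axial force P common to all segments must satisfy P Σ Lᵢ/(AᵢEᵢ) = δ_free.
Σ Lᵢ/(AᵢEᵢ) = 650/(2150×113×10³) + 400/(400×141×10³) + 675/(1900×120×10³) = 1.273×10⁻⁵ mm/N.
Hence P = δ_free / Σ(L/AE) = 1.683/1.273×10⁻⁵ = 132.2 kN (compressive).

P ≈ 132 kN (compressive)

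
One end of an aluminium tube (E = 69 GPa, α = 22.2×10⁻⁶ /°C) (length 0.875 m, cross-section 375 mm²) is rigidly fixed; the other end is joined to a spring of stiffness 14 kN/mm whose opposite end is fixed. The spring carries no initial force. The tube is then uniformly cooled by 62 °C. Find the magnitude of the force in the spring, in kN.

If the spring were absent the tube would shorten by αΔT L = 22.2×10⁻⁶ × 62 × 875 = 1.204 mm.
Let P be the tensile force in the spring. The tube extends elastically by PL/(AE) and the spring stretches by P/k; together these equal δ_free.
P [ L/(AE) + 1/k ] = δ_free → P [ 875/(375×69×10³) + 1/(14×10³) ] = 1.204.
P = 1.204 / 0.0001052 = 11440 N.

P ≈ 11.4 kN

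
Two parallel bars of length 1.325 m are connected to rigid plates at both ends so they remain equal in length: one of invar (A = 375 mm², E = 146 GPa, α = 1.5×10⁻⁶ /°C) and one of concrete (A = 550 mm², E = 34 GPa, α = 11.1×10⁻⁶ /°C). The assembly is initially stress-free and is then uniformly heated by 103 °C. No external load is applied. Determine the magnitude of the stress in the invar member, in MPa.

σ ≈ 36.8 MPa (tensile)

The concrete has the larger α, so on heating it would change length more than the invar if both were free. The rigid plates force a common final length, so the concrete is put into compression and the invar into tension, with equal and opposite forces P (no external load).
Compatibility of the two members (thermal + elastic change equal): (α₁ − α₂)ΔT = P·[1/(A₁E₁) + 1/(A₂E₂)].
|α₁ − α₂|·ΔT = 9.6×10⁻⁶ × 103 = 0.0009888.
1/(A₁E₁) + 1/(A₂E₂) = 1/(375×146×10³) + 1/(550×34×10³) = 7.174×10⁻⁸ N⁻¹.
So P = 0.0009888 / 7.174×10⁻⁸ = 13.78 kN.
σ_{invar} = P/A₁ = 13780/375 = 36.75 MPa, tensile.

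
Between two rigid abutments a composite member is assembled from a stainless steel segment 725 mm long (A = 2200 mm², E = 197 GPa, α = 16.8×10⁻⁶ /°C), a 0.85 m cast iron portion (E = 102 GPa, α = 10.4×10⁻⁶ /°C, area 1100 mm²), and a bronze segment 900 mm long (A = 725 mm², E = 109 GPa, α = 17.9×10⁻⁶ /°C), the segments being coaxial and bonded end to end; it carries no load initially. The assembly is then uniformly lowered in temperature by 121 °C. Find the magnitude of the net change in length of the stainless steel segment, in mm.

If the supports were absent, the total length change would be Σ αᵢΔT Lᵢ = 16.8×10⁻⁶×121×725 + 10.4×10⁻⁶×121×850 + 17.9×10⁻⁶×121×900 = 4.493 mm.
The walls prevent any net length change, so an axial force P (same in every segment) develops. Compatibility: P · Σ Lᵢ/(AᵢEᵢ) = δ_free.
The series flexibility is Σ Lᵢ/(AᵢEᵢ) = 725/(2200×197×10³) + 850/(1100×102×10³) + 900/(725×109×10³) = 2.064×10⁻⁵ mm/N.
So P = 4.493 / 2.064×10⁻⁵ = 217.7 kN, tensile.
For the stainless steel segment, free thermal change = 16.8×10⁻⁶×121×725 = 1.474 mm and elastic change from P = 217700×725/(2200×197×10³) = 0.3642 mm; these oppose, so the net change is 1.11 mm (segment shortens).

|ΔL| ≈ 1.11 mm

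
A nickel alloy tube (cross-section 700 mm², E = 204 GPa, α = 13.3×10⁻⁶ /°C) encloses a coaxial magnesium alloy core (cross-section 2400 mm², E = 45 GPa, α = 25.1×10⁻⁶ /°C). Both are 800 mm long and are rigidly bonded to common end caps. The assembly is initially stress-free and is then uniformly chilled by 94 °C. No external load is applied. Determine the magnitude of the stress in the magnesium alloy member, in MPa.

Both members must finish at the same length. With the larger α, the magnesium alloy tends to over-contract; the plates restrain it, putting the magnesium alloy in tension and the nickel alloy in compression. With no external load the two internal forces are equal and opposite, magnitude P.
Compatibility of the two members (thermal + elastic change equal): (α₁ − α₂)ΔT = P·[1/(A₁E₁) + 1/(A₂E₂)].
|α₁ − α₂|·ΔT = 11.8×10⁻⁶ × 94 = 0.001109.
1/(A₁E₁) + 1/(A₂E₂) = 1/(700×204×10³) + 1/(2400×45×10³) = 1.626×10⁻⁸ N⁻¹.
P = 0.001109 / 1.626×10⁻⁸ = 68210 N = 68.21 kN.
σ_{magnesium alloy} = P/A₂ = 68210/2400 = 28.42 MPa, tensile.

σ ≈ 28.4 MPa (tensile)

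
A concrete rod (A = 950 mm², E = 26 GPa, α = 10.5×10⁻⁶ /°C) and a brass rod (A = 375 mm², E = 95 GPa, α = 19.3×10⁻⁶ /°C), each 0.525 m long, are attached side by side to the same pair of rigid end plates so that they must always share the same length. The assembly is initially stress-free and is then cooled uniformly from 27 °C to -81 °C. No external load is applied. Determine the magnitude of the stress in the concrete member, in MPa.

The brass has the larger α, so on cooling it would change length more than the concrete if both were free. The rigid plates force a common final length, so the brass is put into tension and the concrete into compression, with equal and opposite forces P (no external load).
Compatibility of the two members (thermal + elastic change equal): (α₁ − α₂)ΔT = P·[1/(A₁E₁) + 1/(A₂E₂)].
|α₁ − α₂|·ΔT = 8.8×10⁻⁶ × 108 = 0.0009504.
1/(A₁E₁) + 1/(A₂E₂) = 1/(950×26×10³) + 1/(375×95×10³) = 6.856×10⁻⁸ N⁻¹.
P = 0.0009504 / 6.856×10⁻⁸ = 13860 N = 13.86 kN.
σ_{concrete} = P/A₁ = 13860/950 = 14.59 MPa, compressive.

σ ≈ 14.6 MPa (compressive)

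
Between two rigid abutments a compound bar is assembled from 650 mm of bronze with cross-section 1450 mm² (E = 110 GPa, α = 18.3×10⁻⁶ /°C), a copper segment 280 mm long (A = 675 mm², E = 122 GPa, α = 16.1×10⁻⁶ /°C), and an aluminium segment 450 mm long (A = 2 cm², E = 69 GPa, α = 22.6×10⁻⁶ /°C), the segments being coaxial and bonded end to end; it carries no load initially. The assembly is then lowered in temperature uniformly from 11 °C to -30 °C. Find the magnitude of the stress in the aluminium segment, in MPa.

σ ≈ 136 MPa (tensile)

If the supports were absent, the total length change would be Σ αᵢΔT Lᵢ = 18.3×10⁻⁶×41×650 + 16.1×10⁻⁶×41×280 + 22.6×10⁻⁶×41×450 = 1.089 mm.
Since the ends are fixed, an axial force P builds up, equal in every segment, with P · Σ Lᵢ/(AᵢEᵢ) = δ_free.
Σ Lᵢ/(AᵢEᵢ) = 650/(1450×110×10³) + 280/(675×122×10³) + 450/(200×69×10³) = 4.008×10⁻⁵ mm/N.
So P = 1.089 / 4.008×10⁻⁵ = 27.18 kN, tensile.
σ_{aluminium} = P / A = 27180 / 200 = 135.9 MPa.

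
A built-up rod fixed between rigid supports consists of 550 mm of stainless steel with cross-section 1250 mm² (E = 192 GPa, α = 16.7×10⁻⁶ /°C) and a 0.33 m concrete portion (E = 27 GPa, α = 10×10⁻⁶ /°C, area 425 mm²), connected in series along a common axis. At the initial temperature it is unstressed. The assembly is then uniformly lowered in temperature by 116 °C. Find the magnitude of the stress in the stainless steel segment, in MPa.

Free thermal contraction of the whole bar: Σ αᵢΔT Lᵢ = 16.7×10⁻⁶×116×550 + 10×10⁻⁶×116×330 = 1.448 mm.
Since the ends are fixed, an axial force P builds up, equal in every segment, with P · Σ Lᵢ/(AᵢEᵢ) = δ_free.
The series flexibility is Σ Lᵢ/(AᵢEᵢ) = 550/(1250×192×10³) + 330/(425×27×10³) = 3.105×10⁻⁵ mm/N.
Hence P = δ_free / Σ(L/AE) = 1.448/3.105×10⁻⁵ = 46.64 kN (tensile).
σ_{stainless steel} = P / A = 46640 / 1250 = 37.31 MPa.

σ ≈ 37.3 MPa (tensile)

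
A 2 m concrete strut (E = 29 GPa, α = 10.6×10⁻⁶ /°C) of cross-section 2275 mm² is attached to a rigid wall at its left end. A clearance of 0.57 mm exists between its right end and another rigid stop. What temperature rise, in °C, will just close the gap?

The gap closes when αΔT L = 0.57 mm, since the strut is still unstressed at that instant.
ΔT = 0.57 / (10.6×10⁻⁶ × 2000) = 26.89 °C.

ΔT ≈ 26.9 °C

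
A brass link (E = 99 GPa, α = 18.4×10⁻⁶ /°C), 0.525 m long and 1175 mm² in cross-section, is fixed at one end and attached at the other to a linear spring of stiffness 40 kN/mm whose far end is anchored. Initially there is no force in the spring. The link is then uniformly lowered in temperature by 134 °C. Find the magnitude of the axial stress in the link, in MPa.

Free thermal contraction: δ_free = αΔT L = 18.4×10⁻⁶ × 134 × 525 = 1.294 mm.
With a force P in the spring, the elastic change of the link is PL/(AE) and that of the spring is P/k; compatibility requires their sum to equal δ_free.
P [ L/(AE) + 1/k ] = δ_free → P [ 525/(1175×99×10³) + 1/(40×10³) ] = 1.294.
P = 1.294 / 2.951×10⁻⁵ = 43860 N.
σ = P/A = 43860/1175 = 37.33 MPa.

σ ≈ 37.3 MPa (tensile)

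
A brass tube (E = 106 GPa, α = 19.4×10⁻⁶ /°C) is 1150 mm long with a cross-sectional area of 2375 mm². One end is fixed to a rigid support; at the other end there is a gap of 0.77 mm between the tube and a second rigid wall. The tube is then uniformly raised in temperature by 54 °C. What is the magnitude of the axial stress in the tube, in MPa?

If the wall were absent the tube would grow by αΔT L = 19.4×10⁻⁶ × 54 × 1150 = 1.205 mm.
The gap closes (δ_free > 0.77 mm) and the wall then resists a further 1.205 − 0.77 = 0.4347 mm of expansion.
So σ = E(δ_free − g)/L = 106×10³ × 0.4347/1150 = 40.07 MPa.

σ ≈ 40.1 MPa (compressive)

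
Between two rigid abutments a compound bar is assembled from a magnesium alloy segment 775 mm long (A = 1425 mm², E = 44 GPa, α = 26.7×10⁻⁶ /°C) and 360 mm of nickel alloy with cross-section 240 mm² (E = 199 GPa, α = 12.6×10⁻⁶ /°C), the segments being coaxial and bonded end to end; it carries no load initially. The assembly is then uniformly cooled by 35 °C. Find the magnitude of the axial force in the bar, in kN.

If the supports were absent, the total length change would be Σ αᵢΔT Lᵢ = 26.7×10⁻⁶×35×775 + 12.6×10⁻⁶×35×360 = 0.883 mm.
The walls prevent any net length change, so an axial force P (same in every segment) develops. Compatibility: P · Σ Lᵢ/(AᵢEᵢ) = δ_free.
The series flexibility is Σ Lᵢ/(AᵢEᵢ) = 775/(1425×44×10³) + 360/(240×199×10³) = 1.99×10⁻⁵ mm/N.
So P = 0.883 / 1.99×10⁻⁵ = 44.38 kN, tensile.

P ≈ 44.4 kN (tensile)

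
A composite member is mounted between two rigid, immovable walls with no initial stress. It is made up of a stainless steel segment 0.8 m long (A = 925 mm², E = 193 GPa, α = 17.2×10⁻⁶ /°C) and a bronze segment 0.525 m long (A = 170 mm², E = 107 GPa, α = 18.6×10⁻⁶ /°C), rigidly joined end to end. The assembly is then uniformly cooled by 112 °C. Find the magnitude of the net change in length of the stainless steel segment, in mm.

If the supports were absent, the total length change would be Σ αᵢΔT Lᵢ = 17.2×10⁻⁶×112×800 + 18.6×10⁻⁶×112×525 = 2.635 mm.
The walls prevent any net length change, so an axial force P (same in every segment) develops. Compatibility: P · Σ Lᵢ/(AᵢEᵢ) = δ_free.
Σ Lᵢ/(AᵢEᵢ) = 800/(925×193×10³) + 525/(170×107×10³) = 3.334×10⁻⁵ mm/N.
P = 2.635 / 3.334×10⁻⁵ = 79020 N = 79.02 kN, tensile.
For the stainless steel segment, free thermal change = 17.2×10⁻⁶×112×800 = 1.541 mm and elastic change from P = 79020×800/(925×193×10³) = 0.3541 mm; these oppose, so the net change is 1.19 mm (segment shortens).

|ΔL| ≈ 1.19 mm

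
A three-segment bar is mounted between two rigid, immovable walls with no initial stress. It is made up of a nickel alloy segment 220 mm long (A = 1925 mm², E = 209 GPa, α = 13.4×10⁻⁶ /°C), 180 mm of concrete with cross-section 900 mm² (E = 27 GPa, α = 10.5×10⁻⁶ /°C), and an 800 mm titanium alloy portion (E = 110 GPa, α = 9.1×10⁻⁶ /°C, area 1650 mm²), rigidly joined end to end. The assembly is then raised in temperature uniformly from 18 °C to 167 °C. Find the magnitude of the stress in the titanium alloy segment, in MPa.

σ ≈ 88.5 MPa (compressive)

If the supports were absent, the total length change would be Σ αᵢΔT Lᵢ = 13.4×10⁻⁶×149×220 + 10.5×10⁻⁶×149×180 + 9.1×10⁻⁶×149×800 = 1.806 mm.
The walls prevent any net length change, so an axial force P (same in every segment) develops. Compatibility: P · Σ Lᵢ/(AᵢEᵢ) = δ_free.
Σ Lᵢ/(AᵢEᵢ) = 220/(1925×209×10³) + 180/(900×27×10³) + 800/(1650×110×10³) = 1.236×10⁻⁵ mm/N.
Hence P = δ_free / Σ(L/AE) = 1.806/1.236×10⁻⁵ = 146.1 kN (compressive).
σ_{titanium alloy} = P / A = 146100 / 1650 = 88.52 MPa.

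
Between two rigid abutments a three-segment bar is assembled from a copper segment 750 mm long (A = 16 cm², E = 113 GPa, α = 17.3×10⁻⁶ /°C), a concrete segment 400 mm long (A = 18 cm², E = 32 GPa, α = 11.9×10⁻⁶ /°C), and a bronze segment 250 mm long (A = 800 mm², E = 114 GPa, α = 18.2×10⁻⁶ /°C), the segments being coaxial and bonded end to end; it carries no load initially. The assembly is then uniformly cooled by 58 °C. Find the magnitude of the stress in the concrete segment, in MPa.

Free thermal contraction of the whole bar: Σ αᵢΔT Lᵢ = 17.3×10⁻⁶×58×750 + 11.9×10⁻⁶×58×400 + 18.2×10⁻⁶×58×250 = 1.293 mm.
The rigid supports impose zero overall length change; the single axial force P common to all segments must satisfy P Σ Lᵢ/(AᵢEᵢ) = δ_free.
The series flexibility is Σ Lᵢ/(AᵢEᵢ) = 750/(1600×113×10³) + 400/(1800×32×10³) + 250/(800×114×10³) = 1.383×10⁻⁵ mm/N.
P = 1.293 / 1.383×10⁻⁵ = 93430 N = 93.43 kN, tensile.
σ_{concrete} = P / A = 93430 / 1800 = 51.91 MPa.

σ ≈ 51.9 MPa (tensile)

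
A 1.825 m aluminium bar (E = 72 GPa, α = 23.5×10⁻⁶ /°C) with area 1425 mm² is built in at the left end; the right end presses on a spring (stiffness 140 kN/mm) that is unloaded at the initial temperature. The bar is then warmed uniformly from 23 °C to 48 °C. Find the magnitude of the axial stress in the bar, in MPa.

The unrestrained thermal change is αΔT L = 23.5×10⁻⁶ × 25 × 1825 = 1.072 mm.
Let P be the compressive force at the spring. The bar shortens elastically by PL/(AE) and the spring compresses by P/k; together these equal δ_free.
P [ L/(AE) + 1/k ] = δ_free → P [ 1825/(1425×72×10³) + 1/(140×10³) ] = 1.072.
P = 1.072 / 2.493×10⁻⁵ = 43010 N.
σ = P/A = 43010/1425 = 30.18 MPa.

σ ≈ 30.2 MPa (compressive)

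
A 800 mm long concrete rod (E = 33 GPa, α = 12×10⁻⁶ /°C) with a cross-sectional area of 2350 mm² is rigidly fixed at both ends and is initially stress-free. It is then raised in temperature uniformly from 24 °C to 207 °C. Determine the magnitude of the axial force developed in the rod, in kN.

The ends cannot move, so σ = EαΔT = 33×10³ × 12×10⁻⁶ × 183 = 72.47 MPa.
Then P = σA = 72.47 × 2350 mm² = 170.3 kN, compressive.

P ≈ 170 kN (compressive)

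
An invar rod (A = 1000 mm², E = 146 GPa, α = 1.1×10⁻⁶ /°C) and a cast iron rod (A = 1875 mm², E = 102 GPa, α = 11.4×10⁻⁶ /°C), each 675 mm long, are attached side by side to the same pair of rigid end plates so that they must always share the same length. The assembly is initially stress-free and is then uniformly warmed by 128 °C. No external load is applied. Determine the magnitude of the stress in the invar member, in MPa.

Equilibrium of a rigid end plate with no external load gives equal and opposite internal forces ±P in the two members. Since α_{cast iron} > α_{invar}, heating drives the cast iron into compression and the invar into tension.
Equating the net (thermal + elastic) strains gives |α₁ − α₂|·ΔT = P·[1/(A₁E₁) + 1/(A₂E₂)].
|α₁ − α₂|·ΔT = 10.3×10⁻⁶ × 128 = 0.001318.
1/(A₁E₁) + 1/(A₂E₂) = 1/(1000×146×10³) + 1/(1875×102×10³) = 1.208×10⁻⁸ N⁻¹.
P = 0.001318 / 1.208×10⁻⁸ = 109200 N = 109.2 kN.
σ_{invar} = P/A₁ = 109200/1000 = 109.2 MPa, tensile.

σ ≈ 109 MPa (tensile)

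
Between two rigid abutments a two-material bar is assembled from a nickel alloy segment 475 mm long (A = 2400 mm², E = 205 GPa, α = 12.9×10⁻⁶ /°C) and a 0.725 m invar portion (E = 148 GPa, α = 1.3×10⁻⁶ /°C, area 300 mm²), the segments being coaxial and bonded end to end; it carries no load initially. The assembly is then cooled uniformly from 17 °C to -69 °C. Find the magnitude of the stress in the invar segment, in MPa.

If the supports were absent, the total length change would be Σ αᵢΔT Lᵢ = 12.9×10⁻⁶×86×475 + 1.3×10⁻⁶×86×725 = 0.608 mm.
The walls prevent any net length change, so an axial force P (same in every segment) develops. Compatibility: P · Σ Lᵢ/(AᵢEᵢ) = δ_free.
The series flexibility is Σ Lᵢ/(AᵢEᵢ) = 475/(2400×205×10³) + 725/(300×148×10³) = 1.729×10⁻⁵ mm/N.
So P = 0.608 / 1.729×10⁻⁵ = 35.16 kN, tensile.
σ_{invar} = P / A = 35160 / 300 = 117.2 MPa.

σ ≈ 117 MPa (tensile)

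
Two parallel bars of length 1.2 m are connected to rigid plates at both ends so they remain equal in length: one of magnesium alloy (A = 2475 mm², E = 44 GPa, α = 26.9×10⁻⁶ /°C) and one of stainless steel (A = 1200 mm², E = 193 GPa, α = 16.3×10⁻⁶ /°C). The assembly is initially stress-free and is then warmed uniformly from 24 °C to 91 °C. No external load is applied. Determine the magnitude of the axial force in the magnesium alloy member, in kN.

The magnesium alloy has the larger α, so on heating it would change length more than the stainless steel if both were free. The rigid plates force a common final length, so the magnesium alloy is put into compression and the stainless steel into tension, with equal and opposite forces P (no external load).
Equating the net (thermal + elastic) strains gives |α₁ − α₂|·ΔT = P·[1/(A₁E₁) + 1/(A₂E₂)].
|α₁ − α₂|·ΔT = 10.6×10⁻⁶ × 67 = 0.0007102.
1/(A₁E₁) + 1/(A₂E₂) = 1/(2475×44×10³) + 1/(1200×193×10³) = 1.35×10⁻⁸ N⁻¹.
P = 0.0007102 / 1.35×10⁻⁸ = 52610 N = 52.61 kN.

P ≈ 52.6 kN (compressive in the magnesium alloy)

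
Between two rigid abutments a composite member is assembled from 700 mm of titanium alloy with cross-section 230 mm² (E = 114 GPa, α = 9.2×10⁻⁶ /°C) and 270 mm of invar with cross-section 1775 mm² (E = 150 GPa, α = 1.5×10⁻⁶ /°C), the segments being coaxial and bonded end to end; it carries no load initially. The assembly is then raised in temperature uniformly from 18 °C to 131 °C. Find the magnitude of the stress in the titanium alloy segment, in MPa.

Free thermal expansion of the whole bar: Σ αᵢΔT Lᵢ = 9.2×10⁻⁶×113×700 + 1.5×10⁻⁶×113×270 = 0.7735 mm.
The walls prevent any net length change, so an axial force P (same in every segment) develops. Compatibility: P · Σ Lᵢ/(AᵢEᵢ) = δ_free.
Σ Lᵢ/(AᵢEᵢ) = 700/(230×114×10³) + 270/(1775×150×10³) = 2.771×10⁻⁵ mm/N.
P = 0.7735 / 2.771×10⁻⁵ = 27910 N = 27.91 kN, compressive.
σ_{titanium alloy} = P / A = 27910 / 230 = 121.4 MPa.

σ ≈ 121 MPa (compressive)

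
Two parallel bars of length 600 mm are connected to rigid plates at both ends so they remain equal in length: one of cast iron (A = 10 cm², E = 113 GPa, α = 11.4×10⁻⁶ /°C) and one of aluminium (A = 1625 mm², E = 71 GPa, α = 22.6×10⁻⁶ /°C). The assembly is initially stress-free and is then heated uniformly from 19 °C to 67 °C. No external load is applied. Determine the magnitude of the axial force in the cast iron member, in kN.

Equilibrium of a rigid end plate with no external load gives equal and opposite internal forces ±P in the two members. Since α_{aluminium} > α_{cast iron}, heating drives the aluminium into compression and the cast iron into tension.
Compatibility of the two members (thermal + elastic change equal): (α₁ − α₂)ΔT = P·[1/(A₁E₁) + 1/(A₂E₂)].
|α₁ − α₂|·ΔT = 11.2×10⁻⁶ × 48 = 0.0005376.
1/(A₁E₁) + 1/(A₂E₂) = 1/(1000×113×10³) + 1/(1625×71×10³) = 1.752×10⁻⁸ N⁻¹.
So P = 0.0005376 / 1.752×10⁻⁸ = 30.69 kN.

P ≈ 30.7 kN (tensile in the cast iron)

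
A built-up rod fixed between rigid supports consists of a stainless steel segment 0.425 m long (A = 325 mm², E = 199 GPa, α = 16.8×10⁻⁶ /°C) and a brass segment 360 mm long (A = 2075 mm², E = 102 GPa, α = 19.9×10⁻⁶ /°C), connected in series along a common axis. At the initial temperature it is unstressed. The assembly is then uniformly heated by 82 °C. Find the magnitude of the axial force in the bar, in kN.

P ≈ 142 kN (compressive)

Free thermal expansion of the whole bar: Σ αᵢΔT Lᵢ = 16.8×10⁻⁶×82×425 + 19.9×10⁻⁶×82×360 = 1.173 mm.
The rigid supports impose zero overall length change; the single axial force P common to all segments must satisfy P Σ Lᵢ/(AᵢEᵢ) = δ_free.
The series flexibility is Σ Lᵢ/(AᵢEᵢ) = 425/(325×199×10³) + 360/(2075×102×10³) = 8.272×10⁻⁶ mm/N.
Hence P = δ_free / Σ(L/AE) = 1.173/8.272×10⁻⁶ = 141.8 kN (compressive).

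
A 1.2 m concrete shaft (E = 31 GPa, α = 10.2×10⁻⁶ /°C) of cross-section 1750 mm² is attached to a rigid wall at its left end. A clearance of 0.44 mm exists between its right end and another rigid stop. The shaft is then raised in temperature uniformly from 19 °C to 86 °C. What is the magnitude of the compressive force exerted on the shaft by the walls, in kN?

P ≈ 17.2 kN

If the wall were absent the shaft would grow by αΔT L = 10.2×10⁻⁶ × 67 × 1200 = 0.8201 mm.
This exceeds the 0.44 mm gap, so the wall pushes back. The portion of expansion that must be recovered elastically is δ_free − gap = 0.8201 − 0.44 = 0.3801 mm.
So σ = E(δ_free − g)/L = 31×10³ × 0.3801/1200 = 9.819 MPa.
P = σA = 9.819 × 1750 = 17.18 kN.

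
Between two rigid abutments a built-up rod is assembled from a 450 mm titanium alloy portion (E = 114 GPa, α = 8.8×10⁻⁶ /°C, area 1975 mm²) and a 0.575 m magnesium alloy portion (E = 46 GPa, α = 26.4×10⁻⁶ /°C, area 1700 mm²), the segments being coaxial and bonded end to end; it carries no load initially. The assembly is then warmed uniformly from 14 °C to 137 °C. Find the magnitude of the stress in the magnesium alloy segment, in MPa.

σ ≈ 148 MPa (compressive)

Free thermal expansion of the whole bar: Σ αᵢΔT Lᵢ = 8.8×10⁻⁶×123×450 + 26.4×10⁻⁶×123×575 = 2.354 mm.
Since the ends are fixed, an axial force P builds up, equal in every segment, with P · Σ Lᵢ/(AᵢEᵢ) = δ_free.
Σ Lᵢ/(AᵢEᵢ) = 450/(1975×114×10³) + 575/(1700×46×10³) = 9.352×10⁻⁶ mm/N.
Hence P = δ_free / Σ(L/AE) = 2.354/9.352×10⁻⁶ = 251.7 kN (compressive).
σ_{magnesium alloy} = P / A = 251700 / 1700 = 148.1 MPa.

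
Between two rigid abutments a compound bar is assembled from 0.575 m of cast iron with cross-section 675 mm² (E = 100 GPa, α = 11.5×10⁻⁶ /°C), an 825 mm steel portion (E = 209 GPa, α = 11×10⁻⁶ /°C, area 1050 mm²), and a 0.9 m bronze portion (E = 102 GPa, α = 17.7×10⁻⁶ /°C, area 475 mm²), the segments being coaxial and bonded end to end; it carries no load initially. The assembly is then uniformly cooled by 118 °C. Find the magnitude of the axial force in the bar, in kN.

P ≈ 121 kN (tensile)

Free thermal contraction of the whole bar: Σ αᵢΔT Lᵢ = 11.5×10⁻⁶×118×575 + 11×10⁻⁶×118×825 + 17.7×10⁻⁶×118×900 = 3.731 mm.
Since the ends are fixed, an axial force P builds up, equal in every segment, with P · Σ Lᵢ/(AᵢEᵢ) = δ_free.
The series flexibility is Σ Lᵢ/(AᵢEᵢ) = 575/(675×100×10³) + 825/(1050×209×10³) + 900/(475×102×10³) = 3.085×10⁻⁵ mm/N.
So P = 3.731 / 3.085×10⁻⁵ = 120.9 kN, tensile.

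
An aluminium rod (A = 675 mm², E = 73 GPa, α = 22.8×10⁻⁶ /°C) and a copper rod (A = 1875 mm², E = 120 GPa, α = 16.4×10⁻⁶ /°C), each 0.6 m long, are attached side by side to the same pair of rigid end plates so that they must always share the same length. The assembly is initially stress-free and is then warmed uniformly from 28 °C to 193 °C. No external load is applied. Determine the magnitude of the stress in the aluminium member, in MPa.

σ ≈ 63.2 MPa (compressive)

Equilibrium of a rigid end plate with no external load gives equal and opposite internal forces ±P in the two members. Since α_{aluminium} > α_{copper}, heating drives the aluminium into compression and the copper into tension.
Compatibility of the two members (thermal + elastic change equal): (α₁ − α₂)ΔT = P·[1/(A₁E₁) + 1/(A₂E₂)].
|α₁ − α₂|·ΔT = 6.4×10⁻⁶ × 165 = 0.001056.
1/(A₁E₁) + 1/(A₂E₂) = 1/(675×73×10³) + 1/(1875×120×10³) = 2.474×10⁻⁸ N⁻¹.
So P = 0.001056 / 2.474×10⁻⁸ = 42.69 kN.
σ_{aluminium} = P/A₁ = 42690/675 = 63.24 MPa, compressive.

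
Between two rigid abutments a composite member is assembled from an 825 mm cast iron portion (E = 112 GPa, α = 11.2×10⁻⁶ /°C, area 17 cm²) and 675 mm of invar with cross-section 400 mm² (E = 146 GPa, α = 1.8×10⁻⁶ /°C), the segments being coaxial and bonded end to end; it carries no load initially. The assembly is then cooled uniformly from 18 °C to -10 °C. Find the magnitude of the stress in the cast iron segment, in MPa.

With the walls removed the bar would change length by δ_free = Σ αᵢΔT Lᵢ = 11.2×10⁻⁶×28×825 + 1.8×10⁻⁶×28×675 = 0.2927 mm.
The walls prevent any net length change, so an axial force P (same in every segment) develops. Compatibility: P · Σ Lᵢ/(AᵢEᵢ) = δ_free.
The series flexibility is Σ Lᵢ/(AᵢEᵢ) = 825/(1700×112×10³) + 675/(400×146×10³) = 1.589×10⁻⁵ mm/N.
P = 0.2927 / 1.589×10⁻⁵ = 18420 N = 18.42 kN, tensile.
σ_{cast iron} = P / A = 18420 / 1700 = 10.84 MPa.

σ ≈ 10.8 MPa (tensile)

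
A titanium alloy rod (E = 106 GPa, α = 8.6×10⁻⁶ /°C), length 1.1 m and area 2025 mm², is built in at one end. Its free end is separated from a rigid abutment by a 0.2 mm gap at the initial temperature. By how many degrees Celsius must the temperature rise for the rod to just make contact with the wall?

ΔT ≈ 21.1 °C

The gap closes when αΔT L = 0.2 mm, since the rod is still unstressed at that instant.
So ΔT = g/(αL) = 0.2/(8.6×10⁻⁶ × 1100) = 21.14 °C.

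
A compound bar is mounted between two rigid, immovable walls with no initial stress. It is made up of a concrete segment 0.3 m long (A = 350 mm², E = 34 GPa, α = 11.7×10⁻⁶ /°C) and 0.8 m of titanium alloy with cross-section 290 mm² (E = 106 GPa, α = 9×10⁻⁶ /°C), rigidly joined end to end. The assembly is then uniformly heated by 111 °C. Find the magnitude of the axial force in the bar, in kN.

With the walls removed the bar would change length by δ_free = Σ αᵢΔT Lᵢ = 11.7×10⁻⁶×111×300 + 9×10⁻⁶×111×800 = 1.189 mm.
Since the ends are fixed, an axial force P builds up, equal in every segment, with P · Σ Lᵢ/(AᵢEᵢ) = δ_free.
The series flexibility is Σ Lᵢ/(AᵢEᵢ) = 300/(350×34×10³) + 800/(290×106×10³) = 5.123×10⁻⁵ mm/N.
So P = 1.189 / 5.123×10⁻⁵ = 23.2 kN, compressive.

P ≈ 23.2 kN (compressive)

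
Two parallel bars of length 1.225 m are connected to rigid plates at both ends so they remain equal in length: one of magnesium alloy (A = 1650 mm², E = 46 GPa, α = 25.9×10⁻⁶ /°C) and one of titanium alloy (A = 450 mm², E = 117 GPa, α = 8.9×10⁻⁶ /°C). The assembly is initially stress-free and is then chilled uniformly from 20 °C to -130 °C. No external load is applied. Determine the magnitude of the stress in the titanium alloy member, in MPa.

σ ≈ 176 MPa (compressive)

Equilibrium of a rigid end plate with no external load gives equal and opposite internal forces ±P in the two members. Since α_{magnesium alloy} > α_{titanium alloy}, cooling drives the magnesium alloy into tension and the titanium alloy into compression.
Setting the final lengths equal and cancelling L: (α₁ − α₂)ΔT = P/(A₁E₁) + P/(A₂E₂).
|α₁ − α₂|·ΔT = 17×10⁻⁶ × 150 = 0.00255.
1/(A₁E₁) + 1/(A₂E₂) = 1/(1650×46×10³) + 1/(450×117×10³) = 3.217×10⁻⁸ N⁻¹.
So P = 0.00255 / 3.217×10⁻⁸ = 79.27 kN.
σ_{titanium alloy} = P/A₂ = 79270/450 = 176.2 MPa, compressive.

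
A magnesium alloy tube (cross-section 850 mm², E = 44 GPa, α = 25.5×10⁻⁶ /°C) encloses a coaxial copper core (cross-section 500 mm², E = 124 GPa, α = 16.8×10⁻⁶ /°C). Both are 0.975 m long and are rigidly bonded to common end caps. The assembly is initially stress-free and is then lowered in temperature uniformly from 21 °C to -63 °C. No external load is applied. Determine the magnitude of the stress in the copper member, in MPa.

Equilibrium of a rigid end plate with no external load gives equal and opposite internal forces ±P in the two members. Since α_{magnesium alloy} > α_{copper}, cooling drives the magnesium alloy into tension and the copper into compression.
Equating the net (thermal + elastic) strains gives |α₁ − α₂|·ΔT = P·[1/(A₁E₁) + 1/(A₂E₂)].
|α₁ − α₂|·ΔT = 8.7×10⁻⁶ × 84 = 0.0007308.
1/(A₁E₁) + 1/(A₂E₂) = 1/(850×44×10³) + 1/(500×124×10³) = 4.287×10⁻⁸ N⁻¹.
So P = 0.0007308 / 4.287×10⁻⁸ = 17.05 kN.
σ_{copper} = P/A₂ = 17050/500 = 34.1 MPa, compressive.

σ ≈ 34.1 MPa (compressive)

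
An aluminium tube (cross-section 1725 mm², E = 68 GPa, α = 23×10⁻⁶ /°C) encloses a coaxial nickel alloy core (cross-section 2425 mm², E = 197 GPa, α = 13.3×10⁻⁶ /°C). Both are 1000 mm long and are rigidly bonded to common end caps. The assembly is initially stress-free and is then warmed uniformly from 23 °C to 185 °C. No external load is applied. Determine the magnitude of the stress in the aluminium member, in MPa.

σ ≈ 85.8 MPa (compressive)

The aluminium has the larger α, so on heating it would change length more than the nickel alloy if both were free. The rigid plates force a common final length, so the aluminium is put into compression and the nickel alloy into tension, with equal and opposite forces P (no external load).
Compatibility of the two members (thermal + elastic change equal): (α₁ − α₂)ΔT = P·[1/(A₁E₁) + 1/(A₂E₂)].
|α₁ − α₂|·ΔT = 9.7×10⁻⁶ × 162 = 0.001571.
1/(A₁E₁) + 1/(A₂E₂) = 1/(1725×68×10³) + 1/(2425×197×10³) = 1.062×10⁻⁸ N⁻¹.
So P = 0.001571 / 1.062×10⁻⁸ = 148 kN.
σ_{aluminium} = P/A₁ = 148000/1725 = 85.79 MPa, compressive.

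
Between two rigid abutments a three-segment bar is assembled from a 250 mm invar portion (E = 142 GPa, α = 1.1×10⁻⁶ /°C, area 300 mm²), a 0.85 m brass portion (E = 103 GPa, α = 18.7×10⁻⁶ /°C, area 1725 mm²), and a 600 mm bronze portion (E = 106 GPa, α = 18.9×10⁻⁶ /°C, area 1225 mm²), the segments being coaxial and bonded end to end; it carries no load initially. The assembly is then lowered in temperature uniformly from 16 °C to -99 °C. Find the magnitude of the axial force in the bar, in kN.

If the supports were absent, the total length change would be Σ αᵢΔT Lᵢ = 1.1×10⁻⁶×115×250 + 18.7×10⁻⁶×115×850 + 18.9×10⁻⁶×115×600 = 3.164 mm.
Since the ends are fixed, an axial force P builds up, equal in every segment, with P · Σ Lᵢ/(AᵢEᵢ) = δ_free.
The series flexibility is Σ Lᵢ/(AᵢEᵢ) = 250/(300×142×10³) + 850/(1725×103×10³) + 600/(1225×106×10³) = 1.527×10⁻⁵ mm/N.
Hence P = δ_free / Σ(L/AE) = 3.164/1.527×10⁻⁵ = 207.1 kN (tensile).

P ≈ 207 kN (tensile)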